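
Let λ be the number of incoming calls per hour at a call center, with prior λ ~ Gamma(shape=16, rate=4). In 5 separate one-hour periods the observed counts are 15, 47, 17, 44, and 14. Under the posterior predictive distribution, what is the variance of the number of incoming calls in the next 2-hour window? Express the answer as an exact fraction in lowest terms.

Total count: 15 + 47 + 17 + 44 + 14 = 137.
Total exposure: 5 hours.
The Gamma prior is conjugate for the Poisson rate, so λ | data ~ Gamma(16+137, 4+5) = Gamma(153, 9).
The posterior predictive for a window of length T is Negative Binomial with variance T·α'·(β'+T)/β'² = 2·153·11/81 = 374/9.

374/9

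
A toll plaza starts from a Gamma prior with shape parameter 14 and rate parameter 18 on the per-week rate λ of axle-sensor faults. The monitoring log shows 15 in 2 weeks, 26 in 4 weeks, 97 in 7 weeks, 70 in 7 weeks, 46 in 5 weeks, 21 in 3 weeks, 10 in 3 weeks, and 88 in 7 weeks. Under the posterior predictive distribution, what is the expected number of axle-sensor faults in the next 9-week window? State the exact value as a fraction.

Total count: 15 + 26 + 97 + 70 + 46 + 21 + 10 + 88 = 373.
Total exposure: 2 + 4 + 7 + 7 + 5 + 3 + 3 + 7 = 38 weeks.
Gamma(α, β) with Poisson data over total exposure Σt gives posterior Gamma(α+Σx, β+Σt) = Gamma(387, 56).
Predictive mean over a 9-week window = T·E[λ|data] = 9·387/56 = 3483/56.

3483/56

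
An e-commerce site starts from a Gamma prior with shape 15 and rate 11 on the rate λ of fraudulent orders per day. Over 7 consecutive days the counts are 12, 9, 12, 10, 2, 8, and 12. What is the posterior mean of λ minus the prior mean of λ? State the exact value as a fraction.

305/99

Total count: 12 + 9 + 12 + 10 + 2 + 8 + 12 = 65.
Total exposure: 7 days.
Posterior: α' = 15 + 65 = 80, β' = 11 + 7 = 18.
Posterior mean = 80/18 = 40/9; prior mean = 15/11 = 15/11. Difference = 40/9 − 15/11 = 305/99.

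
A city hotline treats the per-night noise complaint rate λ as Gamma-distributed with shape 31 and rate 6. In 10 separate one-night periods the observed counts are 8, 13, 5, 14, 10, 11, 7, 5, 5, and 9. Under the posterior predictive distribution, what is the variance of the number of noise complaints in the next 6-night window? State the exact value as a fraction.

1947/32

Total count: 8 + 13 + 5 + 14 + 10 + 11 + 7 + 5 + 5 + 9 = 87.
Total exposure: 10 nights.
By Gamma–Poisson conjugacy, the posterior is Gamma(α + Σx, β + Σt) = Gamma(31 + 87, 6 + 10) = Gamma(118, 16).
The posterior predictive for a window of length T is Negative Binomial with variance T·α'·(β'+T)/β'² = 6·118·22/256 = 1947/32.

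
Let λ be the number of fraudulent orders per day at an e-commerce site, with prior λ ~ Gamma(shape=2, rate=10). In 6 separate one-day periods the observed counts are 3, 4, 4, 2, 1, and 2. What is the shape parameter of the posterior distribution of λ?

18

Total count: 3 + 4 + 4 + 2 + 1 + 2 = 16.
Total exposure: 6 days.
By Gamma–Poisson conjugacy, the posterior is Gamma(α + Σx, β + Σt) = Gamma(2 + 16, 10 + 6) = Gamma(18, 16).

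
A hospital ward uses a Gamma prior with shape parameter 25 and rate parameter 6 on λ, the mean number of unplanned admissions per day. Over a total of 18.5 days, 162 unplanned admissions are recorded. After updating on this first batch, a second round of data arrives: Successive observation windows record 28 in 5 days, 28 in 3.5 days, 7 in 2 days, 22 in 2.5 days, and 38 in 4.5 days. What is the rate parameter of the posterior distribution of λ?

Total count 162 over total exposure 18.5 days.
After the first batch: Gamma(25 + 162, 6 + 18.5) = Gamma(187, 49/2).
Total count: 28 + 28 + 7 + 22 + 38 = 123.
Total exposure: 5 + 3.5 + 2 + 2.5 + 4.5 = 17.5 days.
After the second batch: Gamma(187 + 123, 49/2 + 17.5) = Gamma(310, 42).

42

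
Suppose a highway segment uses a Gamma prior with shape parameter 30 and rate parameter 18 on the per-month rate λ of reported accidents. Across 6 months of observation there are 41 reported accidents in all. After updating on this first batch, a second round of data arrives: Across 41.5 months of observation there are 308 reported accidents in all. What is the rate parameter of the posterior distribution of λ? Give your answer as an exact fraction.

131/2

Total count 41 over total exposure 6 months.
After the first batch: Gamma(30 + 41, 18 + 6) = Gamma(71, 24).
Total count 308 over total exposure 41.5 months.
After the second batch: Gamma(71 + 308, 24 + 41.5) = Gamma(379, 131/2).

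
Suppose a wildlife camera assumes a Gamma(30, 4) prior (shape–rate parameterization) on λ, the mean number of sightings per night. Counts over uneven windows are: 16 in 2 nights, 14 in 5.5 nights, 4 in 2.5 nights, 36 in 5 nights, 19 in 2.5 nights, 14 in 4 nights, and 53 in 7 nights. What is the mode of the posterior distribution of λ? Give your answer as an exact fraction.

Total count: 16 + 14 + 4 + 36 + 19 + 14 + 53 = 156.
Total exposure: 2 + 5.5 + 2.5 + 5 + 2.5 + 4 + 7 = 28.5 nights.
Gamma(α, β) with Poisson data over total exposure Σt gives posterior Gamma(α+Σx, β+Σt) = Gamma(186, 65/2).
Posterior mode = (α'−1)/β' = 185/(65/2) = 74/13.

74/13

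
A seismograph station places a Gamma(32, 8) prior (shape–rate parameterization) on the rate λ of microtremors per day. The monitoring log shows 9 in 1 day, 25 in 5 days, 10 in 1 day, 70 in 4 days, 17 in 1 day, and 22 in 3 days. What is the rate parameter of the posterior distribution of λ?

Total count: 9 + 25 + 10 + 70 + 17 + 22 = 153.
Total exposure: 1 + 5 + 1 + 4 + 1 + 3 = 15 days.
Conjugate update: add total count to the shape and total exposure to the rate, giving Gamma(185, 23).

23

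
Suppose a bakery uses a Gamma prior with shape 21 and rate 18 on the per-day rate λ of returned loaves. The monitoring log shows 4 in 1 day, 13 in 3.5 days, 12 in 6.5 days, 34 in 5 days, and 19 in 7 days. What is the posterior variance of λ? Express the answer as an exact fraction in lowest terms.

103/1681

Total count: 4 + 13 + 12 + 34 + 19 = 82.
Total exposure: 1 + 3.5 + 6.5 + 5 + 7 = 23 days.
Posterior: α' = 21 + 82 = 103, β' = 18 + 23 = 41.
Posterior variance = α'/β'² = 103/1681.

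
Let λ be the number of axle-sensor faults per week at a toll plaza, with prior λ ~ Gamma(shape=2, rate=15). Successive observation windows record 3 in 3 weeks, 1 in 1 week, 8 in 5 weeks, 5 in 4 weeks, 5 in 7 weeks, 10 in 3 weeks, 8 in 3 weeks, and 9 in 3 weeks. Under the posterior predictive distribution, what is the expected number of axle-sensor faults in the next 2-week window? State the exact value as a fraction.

51/22

Total count: 3 + 1 + 8 + 5 + 5 + 10 + 8 + 9 = 49.
Total exposure: 3 + 1 + 5 + 4 + 7 + 3 + 3 + 3 = 29 weeks.
The Gamma prior is conjugate for the Poisson rate, so λ | data ~ Gamma(2+49, 15+29) = Gamma(51, 44).
Predictive mean over a 2-week window = T·E[λ|data] = 2·51/44 = 51/22.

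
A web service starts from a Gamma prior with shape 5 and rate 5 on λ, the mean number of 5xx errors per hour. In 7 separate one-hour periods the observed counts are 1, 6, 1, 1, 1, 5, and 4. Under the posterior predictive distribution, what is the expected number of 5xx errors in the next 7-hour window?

14

Total count: 1 + 6 + 1 + 1 + 1 + 5 + 4 = 19.
Total exposure: 7 hours.
The Gamma prior is conjugate for the Poisson rate, so λ | data ~ Gamma(5+19, 5+7) = Gamma(24, 12).
Predictive mean over a 7-hour window = T·E[λ|data] = 7·24/12 = 14.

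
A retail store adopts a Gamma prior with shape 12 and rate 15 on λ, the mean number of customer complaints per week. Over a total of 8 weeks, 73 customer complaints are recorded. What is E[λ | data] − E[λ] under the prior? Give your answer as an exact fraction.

Total count 73 over total exposure 8 weeks.
Conjugate update: add total count to the shape and total exposure to the rate, giving Gamma(85, 23).
Posterior mean = 85/23 = 85/23; prior mean = 12/15 = 4/5. Difference = 85/23 − 4/5 = 333/115.

333/115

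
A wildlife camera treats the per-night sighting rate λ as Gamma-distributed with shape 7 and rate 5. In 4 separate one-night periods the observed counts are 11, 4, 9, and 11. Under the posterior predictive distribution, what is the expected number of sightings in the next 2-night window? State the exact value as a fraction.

28/3

Total count: 11 + 4 + 9 + 11 = 35.
Total exposure: 4 nights.
Gamma(α, β) with Poisson data over total exposure Σt gives posterior Gamma(α+Σx, β+Σt) = Gamma(42, 9).
Predictive mean over a 2-night window = T·E[λ|data] = 2·42/9 = 28/3.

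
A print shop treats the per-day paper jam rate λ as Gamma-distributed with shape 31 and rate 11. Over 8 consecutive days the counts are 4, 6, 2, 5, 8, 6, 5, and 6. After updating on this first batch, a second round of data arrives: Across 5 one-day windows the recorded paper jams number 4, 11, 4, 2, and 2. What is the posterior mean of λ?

Total count: 4 + 6 + 2 + 5 + 8 + 6 + 5 + 6 = 42.
Total exposure: 8 days.
After the first batch: Gamma(31 + 42, 11 + 8) = Gamma(73, 19).
Total count: 4 + 11 + 4 + 2 + 2 = 23.
Total exposure: 5 days.
After the second batch: Gamma(73 + 23, 19 + 5) = Gamma(96, 24).
Posterior mean = α'/β' = 96/24 = 4.

4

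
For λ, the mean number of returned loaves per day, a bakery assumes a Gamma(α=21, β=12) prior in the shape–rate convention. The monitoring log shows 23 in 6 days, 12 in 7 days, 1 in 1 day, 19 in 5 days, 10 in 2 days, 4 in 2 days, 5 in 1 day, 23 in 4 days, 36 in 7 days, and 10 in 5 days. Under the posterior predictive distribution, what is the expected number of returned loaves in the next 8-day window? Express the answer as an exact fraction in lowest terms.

Total count: 23 + 12 + 1 + 19 + 10 + 4 + 5 + 23 + 36 + 10 = 143.
Total exposure: 6 + 7 + 1 + 5 + 2 + 2 + 1 + 4 + 7 + 5 = 40 days.
Conjugate update: add total count to the shape and total exposure to the rate, giving Gamma(164, 52).
Predictive mean over an 8-day window = T·E[λ|data] = 8·164/52 = 328/13.

328/13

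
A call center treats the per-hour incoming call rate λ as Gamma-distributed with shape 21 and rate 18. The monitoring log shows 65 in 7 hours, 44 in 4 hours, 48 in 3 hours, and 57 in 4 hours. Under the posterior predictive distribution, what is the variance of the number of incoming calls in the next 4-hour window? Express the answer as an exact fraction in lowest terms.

Total count: 65 + 44 + 48 + 57 = 214.
Total exposure: 7 + 4 + 3 + 4 = 18 hours.
By Gamma–Poisson conjugacy, the posterior is Gamma(α + Σx, β + Σt) = Gamma(21 + 214, 18 + 18) = Gamma(235, 36).
The posterior predictive for a window of length T is Negative Binomial with variance T·α'·(β'+T)/β'² = 4·235·40/1296 = 2350/81.

2350/81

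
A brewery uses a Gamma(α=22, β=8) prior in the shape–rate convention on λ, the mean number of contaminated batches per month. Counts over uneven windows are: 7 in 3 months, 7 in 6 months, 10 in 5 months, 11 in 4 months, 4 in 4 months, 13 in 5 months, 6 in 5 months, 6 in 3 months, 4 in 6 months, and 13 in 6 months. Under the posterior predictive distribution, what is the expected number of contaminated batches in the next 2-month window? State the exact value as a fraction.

Total count: 7 + 7 + 10 + 11 + 4 + 13 + 6 + 6 + 4 + 13 = 81.
Total exposure: 3 + 6 + 5 + 4 + 4 + 5 + 5 + 3 + 6 + 6 = 47 months.
Conjugate update: add total count to the shape and total exposure to the rate, giving Gamma(103, 55).
Predictive mean over a 2-month window = T·E[λ|data] = 2·103/55 = 206/55.

206/55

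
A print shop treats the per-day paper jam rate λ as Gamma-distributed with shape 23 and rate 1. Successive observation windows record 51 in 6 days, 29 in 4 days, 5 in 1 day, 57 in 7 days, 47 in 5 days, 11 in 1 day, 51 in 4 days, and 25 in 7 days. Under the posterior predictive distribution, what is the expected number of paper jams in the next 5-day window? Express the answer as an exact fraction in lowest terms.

Total count: 51 + 29 + 5 + 57 + 47 + 11 + 51 + 25 = 276.
Total exposure: 6 + 4 + 1 + 7 + 5 + 1 + 4 + 7 = 35 days.
Posterior: α' = 23 + 276 = 299, β' = 1 + 35 = 36.
Predictive mean over a 5-day window = T·E[λ|data] = 5·299/36 = 1495/36.

1495/36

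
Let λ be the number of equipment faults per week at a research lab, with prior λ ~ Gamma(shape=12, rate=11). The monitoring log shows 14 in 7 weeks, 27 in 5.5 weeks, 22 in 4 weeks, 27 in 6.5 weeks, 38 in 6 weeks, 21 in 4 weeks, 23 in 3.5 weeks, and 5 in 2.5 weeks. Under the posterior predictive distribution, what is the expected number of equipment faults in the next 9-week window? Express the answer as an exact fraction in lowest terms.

1701/50

Total count: 14 + 27 + 22 + 27 + 38 + 21 + 23 + 5 = 177.
Total exposure: 7 + 5.5 + 4 + 6.5 + 6 + 4 + 3.5 + 2.5 = 39 weeks.
Gamma(α, β) with Poisson data over total exposure Σt gives posterior Gamma(α+Σx, β+Σt) = Gamma(189, 50).
Predictive mean over a 9-week window = T·E[λ|data] = 9·189/50 = 1701/50.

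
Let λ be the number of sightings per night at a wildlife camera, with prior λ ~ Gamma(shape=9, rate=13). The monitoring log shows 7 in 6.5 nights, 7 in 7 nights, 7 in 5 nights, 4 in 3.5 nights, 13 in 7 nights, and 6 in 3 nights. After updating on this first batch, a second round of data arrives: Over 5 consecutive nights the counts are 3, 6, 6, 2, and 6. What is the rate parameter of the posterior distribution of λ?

Total count: 7 + 7 + 7 + 4 + 13 + 6 = 44.
Total exposure: 6.5 + 7 + 5 + 3.5 + 7 + 3 = 32 nights.
After the first batch: Gamma(9 + 44, 13 + 32) = Gamma(53, 45).
Total count: 3 + 6 + 6 + 2 + 6 = 23.
Total exposure: 5 nights.
After the second batch: Gamma(53 + 23, 45 + 5) = Gamma(76, 50).

50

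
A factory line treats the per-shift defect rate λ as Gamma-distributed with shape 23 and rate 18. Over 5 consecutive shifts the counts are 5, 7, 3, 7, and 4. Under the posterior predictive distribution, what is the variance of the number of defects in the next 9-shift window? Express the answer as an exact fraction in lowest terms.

Total count: 5 + 7 + 3 + 7 + 4 = 26.
Total exposure: 5 shifts.
By Gamma–Poisson conjugacy, the posterior is Gamma(α + Σx, β + Σt) = Gamma(23 + 26, 18 + 5) = Gamma(49, 23).
The posterior predictive for a window of length T is Negative Binomial with variance T·α'·(β'+T)/β'² = 9·49·32/529 = 14112/529.

14112/529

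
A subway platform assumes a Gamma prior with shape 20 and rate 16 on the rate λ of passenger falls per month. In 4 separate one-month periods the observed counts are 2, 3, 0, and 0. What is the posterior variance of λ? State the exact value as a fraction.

1/16

Total count: 2 + 3 + 0 + 0 = 5.
Total exposure: 4 months.
Conjugate update: add total count to the shape and total exposure to the rate, giving Gamma(25, 20).
Posterior variance = α'/β'² = 25/400 = 1/16.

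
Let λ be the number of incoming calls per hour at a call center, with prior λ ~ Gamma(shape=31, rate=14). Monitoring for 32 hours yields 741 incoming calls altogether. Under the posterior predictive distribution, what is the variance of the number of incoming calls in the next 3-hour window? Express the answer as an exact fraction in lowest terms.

28371/529

Total count 741 over total exposure 32 hours.
By Gamma–Poisson conjugacy, the posterior is Gamma(α + Σx, β + Σt) = Gamma(31 + 741, 14 + 32) = Gamma(772, 46).
The posterior predictive for a window of length T is Negative Binomial with variance T·α'·(β'+T)/β'² = 3·772·49/2116 = 28371/529.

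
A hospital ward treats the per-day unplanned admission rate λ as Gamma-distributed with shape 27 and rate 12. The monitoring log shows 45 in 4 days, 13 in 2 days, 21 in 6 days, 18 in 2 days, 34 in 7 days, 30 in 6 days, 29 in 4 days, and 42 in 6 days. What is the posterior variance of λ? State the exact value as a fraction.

37/343

Total count: 45 + 13 + 21 + 18 + 34 + 30 + 29 + 42 = 232.
Total exposure: 4 + 2 + 6 + 2 + 7 + 6 + 4 + 6 = 37 days.
By Gamma–Poisson conjugacy, the posterior is Gamma(α + Σx, β + Σt) = Gamma(27 + 232, 12 + 37) = Gamma(259, 49).
Posterior variance = α'/β'² = 259/2401 = 37/343.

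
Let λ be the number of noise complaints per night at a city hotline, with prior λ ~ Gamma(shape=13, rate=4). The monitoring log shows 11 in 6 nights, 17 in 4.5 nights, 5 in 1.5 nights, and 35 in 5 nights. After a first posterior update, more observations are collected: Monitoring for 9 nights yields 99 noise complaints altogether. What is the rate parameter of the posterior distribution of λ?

30

Total count: 11 + 17 + 5 + 35 = 68.
Total exposure: 6 + 4.5 + 1.5 + 5 = 17 nights.
After the first batch: Gamma(13 + 68, 4 + 17) = Gamma(81, 21).
Total count 99 over total exposure 9 nights.
After the second batch: Gamma(81 + 99, 21 + 9) = Gamma(180, 30).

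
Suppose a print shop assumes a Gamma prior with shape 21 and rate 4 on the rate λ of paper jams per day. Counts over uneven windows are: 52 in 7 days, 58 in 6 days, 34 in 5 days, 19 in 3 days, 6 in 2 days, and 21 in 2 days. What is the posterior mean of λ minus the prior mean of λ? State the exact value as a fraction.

235/116

Total count: 52 + 58 + 34 + 19 + 6 + 21 = 190.
Total exposure: 7 + 6 + 5 + 3 + 2 + 2 = 25 days.
By Gamma–Poisson conjugacy, the posterior is Gamma(α + Σx, β + Σt) = Gamma(21 + 190, 4 + 25) = Gamma(211, 29).
Posterior mean = 211/29 = 211/29; prior mean = 21/4 = 21/4. Difference = 211/29 − 21/4 = 235/116.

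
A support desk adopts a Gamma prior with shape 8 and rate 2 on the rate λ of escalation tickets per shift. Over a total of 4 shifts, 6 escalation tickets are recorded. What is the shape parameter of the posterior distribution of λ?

14

Total count 6 over total exposure 4 shifts.
Posterior: α' = 8 + 6 = 14, β' = 2 + 4 = 6.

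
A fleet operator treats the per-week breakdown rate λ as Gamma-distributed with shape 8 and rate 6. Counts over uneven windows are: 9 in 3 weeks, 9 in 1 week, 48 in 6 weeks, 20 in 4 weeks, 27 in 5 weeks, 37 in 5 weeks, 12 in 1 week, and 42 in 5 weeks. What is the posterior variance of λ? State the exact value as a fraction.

53/324

Total count: 9 + 9 + 48 + 20 + 27 + 37 + 12 + 42 = 204.
Total exposure: 3 + 1 + 6 + 4 + 5 + 5 + 1 + 5 = 30 weeks.
Posterior: α' = 8 + 204 = 212, β' = 6 + 30 = 36.
Posterior variance = α'/β'² = 212/1296 = 53/324.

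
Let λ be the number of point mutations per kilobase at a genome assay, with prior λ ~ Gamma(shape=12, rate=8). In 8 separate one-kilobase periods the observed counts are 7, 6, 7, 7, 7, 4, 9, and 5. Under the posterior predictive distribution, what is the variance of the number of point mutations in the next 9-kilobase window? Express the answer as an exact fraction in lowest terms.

225/4

Total count: 7 + 6 + 7 + 7 + 7 + 4 + 9 + 5 = 52.
Total exposure: 8 kilobases.
Gamma(α, β) with Poisson data over total exposure Σt gives posterior Gamma(α+Σx, β+Σt) = Gamma(64, 16).
The posterior predictive for a window of length T is Negative Binomial with variance T·α'·(β'+T)/β'² = 9·64·25/256 = 225/4.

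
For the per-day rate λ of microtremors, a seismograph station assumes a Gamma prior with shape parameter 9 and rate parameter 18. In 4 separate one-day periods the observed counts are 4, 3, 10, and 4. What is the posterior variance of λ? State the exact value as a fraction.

15/242

Total count: 4 + 3 + 10 + 4 = 21.
Total exposure: 4 days.
By Gamma–Poisson conjugacy, the posterior is Gamma(α + Σx, β + Σt) = Gamma(9 + 21, 18 + 4) = Gamma(30, 22).
Posterior variance = α'/β'² = 30/484 = 15/242.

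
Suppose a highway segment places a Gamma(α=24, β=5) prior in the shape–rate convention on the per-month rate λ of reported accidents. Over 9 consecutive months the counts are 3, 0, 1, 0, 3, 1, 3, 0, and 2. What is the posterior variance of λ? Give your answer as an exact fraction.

Total count: 3 + 0 + 1 + 0 + 3 + 1 + 3 + 0 + 2 = 13.
Total exposure: 9 months.
Posterior: α' = 24 + 13 = 37, β' = 5 + 9 = 14.
Posterior variance = α'/β'² = 37/196.

37/196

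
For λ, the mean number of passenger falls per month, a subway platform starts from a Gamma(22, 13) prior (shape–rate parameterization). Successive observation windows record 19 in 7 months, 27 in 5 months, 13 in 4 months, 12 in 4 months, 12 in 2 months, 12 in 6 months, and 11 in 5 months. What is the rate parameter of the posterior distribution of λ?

Total count: 19 + 27 + 13 + 12 + 12 + 12 + 11 = 106.
Total exposure: 7 + 5 + 4 + 4 + 2 + 6 + 5 = 33 months.
The Gamma prior is conjugate for the Poisson rate, so λ | data ~ Gamma(22+106, 13+33) = Gamma(128, 46).

46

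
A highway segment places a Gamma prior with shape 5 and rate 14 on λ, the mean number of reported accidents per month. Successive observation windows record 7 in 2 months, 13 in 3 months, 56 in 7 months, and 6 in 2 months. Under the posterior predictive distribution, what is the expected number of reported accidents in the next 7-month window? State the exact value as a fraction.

Total count: 7 + 13 + 56 + 6 = 82.
Total exposure: 2 + 3 + 7 + 2 = 14 months.
Posterior: α' = 5 + 82 = 87, β' = 14 + 14 = 28.
Predictive mean over a 7-month window = T·E[λ|data] = 7·87/28 = 87/4.

87/4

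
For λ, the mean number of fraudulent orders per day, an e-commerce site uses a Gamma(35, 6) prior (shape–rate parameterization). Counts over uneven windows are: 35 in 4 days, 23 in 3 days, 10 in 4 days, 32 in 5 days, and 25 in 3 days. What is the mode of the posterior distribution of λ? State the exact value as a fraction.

Total count: 35 + 23 + 10 + 32 + 25 = 125.
Total exposure: 4 + 3 + 4 + 5 + 3 = 19 days.
By Gamma–Poisson conjugacy, the posterior is Gamma(α + Σx, β + Σt) = Gamma(35 + 125, 6 + 19) = Gamma(160, 25).
Posterior mode = (α'−1)/β' = 159/25.

159/25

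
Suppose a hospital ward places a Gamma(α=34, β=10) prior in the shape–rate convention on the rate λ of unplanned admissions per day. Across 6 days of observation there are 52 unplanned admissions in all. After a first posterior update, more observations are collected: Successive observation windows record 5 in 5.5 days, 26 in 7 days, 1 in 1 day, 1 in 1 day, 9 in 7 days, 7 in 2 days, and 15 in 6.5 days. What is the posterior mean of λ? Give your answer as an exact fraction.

75/23

Total count 52 over total exposure 6 days.
After the first batch: Gamma(34 + 52, 10 + 6) = Gamma(86, 16).
Total count: 5 + 26 + 1 + 1 + 9 + 7 + 15 = 64.
Total exposure: 5.5 + 7 + 1 + 1 + 7 + 2 + 6.5 = 30 days.
After the second batch: Gamma(86 + 64, 16 + 30) = Gamma(150, 46).
Posterior mean = α'/β' = 150/46 = 75/23.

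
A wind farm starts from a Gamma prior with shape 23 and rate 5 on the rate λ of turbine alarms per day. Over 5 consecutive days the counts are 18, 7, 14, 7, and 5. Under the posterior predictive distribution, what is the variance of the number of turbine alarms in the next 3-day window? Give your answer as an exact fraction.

Total count: 18 + 7 + 14 + 7 + 5 = 51.
Total exposure: 5 days.
Posterior: α' = 23 + 51 = 74, β' = 5 + 5 = 10.
The posterior predictive for a window of length T is Negative Binomial with variance T·α'·(β'+T)/β'² = 3·74·13/100 = 1443/50.

1443/50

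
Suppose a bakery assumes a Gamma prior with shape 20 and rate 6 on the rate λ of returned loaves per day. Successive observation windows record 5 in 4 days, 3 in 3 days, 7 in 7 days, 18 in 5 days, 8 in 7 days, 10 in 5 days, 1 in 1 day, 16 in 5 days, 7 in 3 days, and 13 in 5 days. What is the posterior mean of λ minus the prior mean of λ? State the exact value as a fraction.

Total count: 5 + 3 + 7 + 18 + 8 + 10 + 1 + 16 + 7 + 13 = 88.
Total exposure: 4 + 3 + 7 + 5 + 7 + 5 + 1 + 5 + 3 + 5 = 45 days.
The Gamma prior is conjugate for the Poisson rate, so λ | data ~ Gamma(20+88, 6+45) = Gamma(108, 51).
Posterior mean = 108/51 = 36/17; prior mean = 20/6 = 10/3. Difference = 36/17 − 10/3 = -62/51.

-62/51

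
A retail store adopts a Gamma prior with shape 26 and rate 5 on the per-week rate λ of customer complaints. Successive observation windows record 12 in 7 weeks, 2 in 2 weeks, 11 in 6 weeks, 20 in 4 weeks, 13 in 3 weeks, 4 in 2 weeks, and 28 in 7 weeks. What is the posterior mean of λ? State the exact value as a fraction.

29/9

Total count: 12 + 2 + 11 + 20 + 13 + 4 + 28 = 90.
Total exposure: 7 + 2 + 6 + 4 + 3 + 2 + 7 = 31 weeks.
By Gamma–Poisson conjugacy, the posterior is Gamma(α + Σx, β + Σt) = Gamma(26 + 90, 5 + 31) = Gamma(116, 36).
Posterior mean = α'/β' = 116/36 = 29/9.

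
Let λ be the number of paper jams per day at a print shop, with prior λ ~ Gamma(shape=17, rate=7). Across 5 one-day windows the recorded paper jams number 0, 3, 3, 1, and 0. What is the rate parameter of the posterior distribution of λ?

12

Total count: 0 + 3 + 3 + 1 + 0 = 7.
Total exposure: 5 days.
The Gamma prior is conjugate for the Poisson rate, so λ | data ~ Gamma(17+7, 7+5) = Gamma(24, 12).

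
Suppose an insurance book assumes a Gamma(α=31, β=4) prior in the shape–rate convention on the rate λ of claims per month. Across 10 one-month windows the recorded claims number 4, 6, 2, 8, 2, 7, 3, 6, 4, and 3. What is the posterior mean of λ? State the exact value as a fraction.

38/7

Total count: 4 + 6 + 2 + 8 + 2 + 7 + 3 + 6 + 4 + 3 = 45.
Total exposure: 10 months.
Posterior: α' = 31 + 45 = 76, β' = 4 + 10 = 14.
Posterior mean = α'/β' = 76/14 = 38/7.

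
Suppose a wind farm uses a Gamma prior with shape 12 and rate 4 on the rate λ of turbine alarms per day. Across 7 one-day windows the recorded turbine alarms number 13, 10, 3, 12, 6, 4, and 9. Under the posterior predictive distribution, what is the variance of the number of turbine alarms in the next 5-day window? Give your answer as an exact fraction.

Total count: 13 + 10 + 3 + 12 + 6 + 4 + 9 = 57.
Total exposure: 7 days.
Gamma(α, β) with Poisson data over total exposure Σt gives posterior Gamma(α+Σx, β+Σt) = Gamma(69, 11).
The posterior predictive for a window of length T is Negative Binomial with variance T·α'·(β'+T)/β'² = 5·69·16/121 = 5520/121.

5520/121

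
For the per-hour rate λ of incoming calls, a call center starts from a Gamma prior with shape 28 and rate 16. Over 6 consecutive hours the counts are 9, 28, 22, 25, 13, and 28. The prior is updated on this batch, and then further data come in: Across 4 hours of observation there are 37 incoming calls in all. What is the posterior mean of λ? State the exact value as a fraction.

95/13

Total count: 9 + 28 + 22 + 25 + 13 + 28 = 125.
Total exposure: 6 hours.
After the first batch: Gamma(28 + 125, 16 + 6) = Gamma(153, 22).
Total count 37 over total exposure 4 hours.
After the second batch: Gamma(153 + 37, 22 + 4) = Gamma(190, 26).
Posterior mean = α'/β' = 190/26 = 95/13.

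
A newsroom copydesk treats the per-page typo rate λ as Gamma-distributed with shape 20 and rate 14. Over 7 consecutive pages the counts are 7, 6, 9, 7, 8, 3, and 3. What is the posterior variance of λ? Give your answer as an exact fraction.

1/7

Total count: 7 + 6 + 9 + 7 + 8 + 3 + 3 = 43.
Total exposure: 7 pages.
By Gamma–Poisson conjugacy, the posterior is Gamma(α + Σx, β + Σt) = Gamma(20 + 43, 14 + 7) = Gamma(63, 21).
Posterior variance = α'/β'² = 63/441 = 1/7.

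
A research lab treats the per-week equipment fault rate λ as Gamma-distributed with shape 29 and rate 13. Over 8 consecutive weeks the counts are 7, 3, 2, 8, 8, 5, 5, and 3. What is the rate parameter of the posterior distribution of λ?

Total count: 7 + 3 + 2 + 8 + 8 + 5 + 5 + 3 = 41.
Total exposure: 8 weeks.
The Gamma prior is conjugate for the Poisson rate, so λ | data ~ Gamma(29+41, 13+8) = Gamma(70, 21).

21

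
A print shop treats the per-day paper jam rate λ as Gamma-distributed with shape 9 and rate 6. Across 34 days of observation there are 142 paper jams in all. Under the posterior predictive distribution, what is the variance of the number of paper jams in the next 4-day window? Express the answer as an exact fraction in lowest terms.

1661/100

Total count 142 over total exposure 34 days.
Conjugate update: add total count to the shape and total exposure to the rate, giving Gamma(151, 40).
The posterior predictive for a window of length T is Negative Binomial with variance T·α'·(β'+T)/β'² = 4·151·44/1600 = 1661/100.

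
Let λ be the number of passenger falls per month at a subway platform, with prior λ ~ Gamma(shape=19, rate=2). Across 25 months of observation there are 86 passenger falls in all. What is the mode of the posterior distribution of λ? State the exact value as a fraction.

Total count 86 over total exposure 25 months.
Conjugate update: add total count to the shape and total exposure to the rate, giving Gamma(105, 27).
Posterior mode = (α'−1)/β' = 104/27.

104/27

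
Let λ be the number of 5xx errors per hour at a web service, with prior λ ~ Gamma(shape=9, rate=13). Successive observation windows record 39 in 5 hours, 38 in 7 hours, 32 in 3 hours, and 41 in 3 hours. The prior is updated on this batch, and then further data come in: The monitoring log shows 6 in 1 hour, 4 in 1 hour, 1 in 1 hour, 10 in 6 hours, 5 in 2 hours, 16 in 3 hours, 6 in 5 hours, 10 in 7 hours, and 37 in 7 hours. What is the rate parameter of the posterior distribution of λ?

64

Total count: 39 + 38 + 32 + 41 = 150.
Total exposure: 5 + 7 + 3 + 3 = 18 hours.
After the first batch: Gamma(9 + 150, 13 + 18) = Gamma(159, 31).
Total count: 6 + 4 + 1 + 10 + 5 + 16 + 6 + 10 + 37 = 95.
Total exposure: 1 + 1 + 1 + 6 + 2 + 3 + 5 + 7 + 7 = 33 hours.
After the second batch: Gamma(159 + 95, 31 + 33) = Gamma(254, 64).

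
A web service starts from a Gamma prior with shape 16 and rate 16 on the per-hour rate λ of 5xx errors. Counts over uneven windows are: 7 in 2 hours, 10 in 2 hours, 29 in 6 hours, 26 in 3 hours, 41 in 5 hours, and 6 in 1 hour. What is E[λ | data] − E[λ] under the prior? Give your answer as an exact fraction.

Total count: 7 + 10 + 29 + 26 + 41 + 6 = 119.
Total exposure: 2 + 2 + 6 + 3 + 5 + 1 = 19 hours.
Conjugate update: add total count to the shape and total exposure to the rate, giving Gamma(135, 35).
Posterior mean = 135/35 = 27/7; prior mean = 16/16 = 1. Difference = 27/7 − 1 = 20/7.

20/7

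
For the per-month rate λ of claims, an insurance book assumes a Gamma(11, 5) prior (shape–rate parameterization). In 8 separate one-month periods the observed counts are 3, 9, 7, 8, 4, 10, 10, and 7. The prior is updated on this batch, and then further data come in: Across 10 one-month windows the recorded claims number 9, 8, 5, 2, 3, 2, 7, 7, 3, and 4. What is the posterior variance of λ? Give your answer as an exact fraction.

Total count: 3 + 9 + 7 + 8 + 4 + 10 + 10 + 7 = 58.
Total exposure: 8 months.
After the first batch: Gamma(11 + 58, 5 + 8) = Gamma(69, 13).
Total count: 9 + 8 + 5 + 2 + 3 + 2 + 7 + 7 + 3 + 4 = 50.
Total exposure: 10 months.
After the second batch: Gamma(69 + 50, 13 + 10) = Gamma(119, 23).
Posterior variance = α'/β'² = 119/529.

119/529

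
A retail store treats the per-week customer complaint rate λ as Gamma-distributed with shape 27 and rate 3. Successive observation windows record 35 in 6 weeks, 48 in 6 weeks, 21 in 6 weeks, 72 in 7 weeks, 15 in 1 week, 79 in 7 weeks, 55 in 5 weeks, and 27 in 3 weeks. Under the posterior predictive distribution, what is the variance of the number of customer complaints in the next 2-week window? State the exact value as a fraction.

Total count: 35 + 48 + 21 + 72 + 15 + 79 + 55 + 27 = 352.
Total exposure: 6 + 6 + 6 + 7 + 1 + 7 + 5 + 3 = 41 weeks.
Posterior: α' = 27 + 352 = 379, β' = 3 + 41 = 44.
The posterior predictive for a window of length T is Negative Binomial with variance T·α'·(β'+T)/β'² = 2·379·46/1936 = 8717/484.

8717/484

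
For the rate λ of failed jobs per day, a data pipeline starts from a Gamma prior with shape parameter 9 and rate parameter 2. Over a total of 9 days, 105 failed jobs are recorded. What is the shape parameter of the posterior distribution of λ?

Total count 105 over total exposure 9 days.
Gamma(α, β) with Poisson data over total exposure Σt gives posterior Gamma(α+Σx, β+Σt) = Gamma(114, 11).

114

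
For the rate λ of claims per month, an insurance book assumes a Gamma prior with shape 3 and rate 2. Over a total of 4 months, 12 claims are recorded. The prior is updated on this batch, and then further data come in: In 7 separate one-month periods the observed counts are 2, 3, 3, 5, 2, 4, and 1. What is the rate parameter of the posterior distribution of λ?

Total count 12 over total exposure 4 months.
After the first batch: Gamma(3 + 12, 2 + 4) = Gamma(15, 6).
Total count: 2 + 3 + 3 + 5 + 2 + 4 + 1 = 20.
Total exposure: 7 months.
After the second batch: Gamma(15 + 20, 6 + 7) = Gamma(35, 13).

13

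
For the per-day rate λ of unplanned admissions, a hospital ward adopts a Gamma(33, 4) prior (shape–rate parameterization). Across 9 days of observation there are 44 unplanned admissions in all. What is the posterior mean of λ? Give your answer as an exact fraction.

Total count 44 over total exposure 9 days.
Conjugate update: add total count to the shape and total exposure to the rate, giving Gamma(77, 13).
Posterior mean = α'/β' = 77/13.

77/13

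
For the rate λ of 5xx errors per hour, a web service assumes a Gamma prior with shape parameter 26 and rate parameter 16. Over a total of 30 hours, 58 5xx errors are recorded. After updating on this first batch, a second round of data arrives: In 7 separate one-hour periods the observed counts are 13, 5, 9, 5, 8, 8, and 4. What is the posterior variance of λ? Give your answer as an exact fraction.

136/2809

Total count 58 over total exposure 30 hours.
After the first batch: Gamma(26 + 58, 16 + 30) = Gamma(84, 46).
Total count: 13 + 5 + 9 + 5 + 8 + 8 + 4 = 52.
Total exposure: 7 hours.
After the second batch: Gamma(84 + 52, 46 + 7) = Gamma(136, 53).
Posterior variance = α'/β'² = 136/2809.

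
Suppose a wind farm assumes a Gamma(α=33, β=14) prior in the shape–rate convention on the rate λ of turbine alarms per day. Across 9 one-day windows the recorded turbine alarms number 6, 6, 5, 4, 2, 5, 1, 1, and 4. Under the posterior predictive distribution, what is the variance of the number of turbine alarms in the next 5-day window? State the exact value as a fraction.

Total count: 6 + 6 + 5 + 4 + 2 + 5 + 1 + 1 + 4 = 34.
Total exposure: 9 days.
The Gamma prior is conjugate for the Poisson rate, so λ | data ~ Gamma(33+34, 14+9) = Gamma(67, 23).
The posterior predictive for a window of length T is Negative Binomial with variance T·α'·(β'+T)/β'² = 5·67·28/529 = 9380/529.

9380/529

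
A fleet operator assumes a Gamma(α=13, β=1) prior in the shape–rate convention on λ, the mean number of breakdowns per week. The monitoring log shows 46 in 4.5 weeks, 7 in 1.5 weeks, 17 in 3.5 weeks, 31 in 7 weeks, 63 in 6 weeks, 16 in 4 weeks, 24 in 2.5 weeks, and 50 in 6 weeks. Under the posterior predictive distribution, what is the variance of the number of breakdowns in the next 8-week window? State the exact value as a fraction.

Total count: 46 + 7 + 17 + 31 + 63 + 16 + 24 + 50 = 254.
Total exposure: 4.5 + 1.5 + 3.5 + 7 + 6 + 4 + 2.5 + 6 = 35 weeks.
Gamma(α, β) with Poisson data over total exposure Σt gives posterior Gamma(α+Σx, β+Σt) = Gamma(267, 36).
The posterior predictive for a window of length T is Negative Binomial with variance T·α'·(β'+T)/β'² = 8·267·44/1296 = 1958/27.

1958/27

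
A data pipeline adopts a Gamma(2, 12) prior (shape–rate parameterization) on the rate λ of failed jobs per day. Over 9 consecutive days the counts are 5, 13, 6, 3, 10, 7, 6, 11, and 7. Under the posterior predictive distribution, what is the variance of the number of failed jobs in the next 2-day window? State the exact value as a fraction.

Total count: 5 + 13 + 6 + 3 + 10 + 7 + 6 + 11 + 7 = 68.
Total exposure: 9 days.
Conjugate update: add total count to the shape and total exposure to the rate, giving Gamma(70, 21).
The posterior predictive for a window of length T is Negative Binomial with variance T·α'·(β'+T)/β'² = 2·70·23/441 = 460/63.

460/63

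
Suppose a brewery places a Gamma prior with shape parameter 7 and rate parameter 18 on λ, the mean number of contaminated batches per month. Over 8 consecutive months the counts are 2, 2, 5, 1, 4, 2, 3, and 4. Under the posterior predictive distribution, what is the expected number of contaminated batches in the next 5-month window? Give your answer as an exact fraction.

75/13

Total count: 2 + 2 + 5 + 1 + 4 + 2 + 3 + 4 = 23.
Total exposure: 8 months.
Gamma(α, β) with Poisson data over total exposure Σt gives posterior Gamma(α+Σx, β+Σt) = Gamma(30, 26).
Predictive mean over a 5-month window = T·E[λ|data] = 5·30/26 = 75/13.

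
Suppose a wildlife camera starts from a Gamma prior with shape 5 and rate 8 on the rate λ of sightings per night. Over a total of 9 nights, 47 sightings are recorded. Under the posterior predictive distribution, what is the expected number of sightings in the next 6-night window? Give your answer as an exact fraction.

312/17

Total count 47 over total exposure 9 nights.
Posterior: α' = 5 + 47 = 52, β' = 8 + 9 = 17.
Predictive mean over a 6-night window = T·E[λ|data] = 6·52/17 = 312/17.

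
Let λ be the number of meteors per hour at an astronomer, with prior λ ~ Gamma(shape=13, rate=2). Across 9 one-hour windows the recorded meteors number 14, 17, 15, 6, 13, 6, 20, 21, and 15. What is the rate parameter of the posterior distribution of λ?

11

Total count: 14 + 17 + 15 + 6 + 13 + 6 + 20 + 21 + 15 = 127.
Total exposure: 9 hours.
Posterior: α' = 13 + 127 = 140, β' = 2 + 9 = 11.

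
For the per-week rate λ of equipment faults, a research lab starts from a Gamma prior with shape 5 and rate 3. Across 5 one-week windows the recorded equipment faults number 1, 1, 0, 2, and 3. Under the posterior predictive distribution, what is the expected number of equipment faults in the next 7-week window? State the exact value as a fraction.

Total count: 1 + 1 + 0 + 2 + 3 = 7.
Total exposure: 5 weeks.
The Gamma prior is conjugate for the Poisson rate, so λ | data ~ Gamma(5+7, 3+5) = Gamma(12, 8).
Predictive mean over a 7-week window = T·E[λ|data] = 7·12/8 = 21/2.

21/2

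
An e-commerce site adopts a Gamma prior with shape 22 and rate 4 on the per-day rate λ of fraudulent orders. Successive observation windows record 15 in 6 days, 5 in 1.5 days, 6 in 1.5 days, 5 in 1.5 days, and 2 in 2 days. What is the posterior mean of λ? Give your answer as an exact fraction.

Total count: 15 + 5 + 6 + 5 + 2 = 33.
Total exposure: 6 + 1.5 + 1.5 + 1.5 + 2 = 12.5 days.
Posterior: α' = 22 + 33 = 55, β' = 4 + 12.5 = 33/2.
Posterior mean = α'/β' = 55/(33/2) = 10/3.

10/3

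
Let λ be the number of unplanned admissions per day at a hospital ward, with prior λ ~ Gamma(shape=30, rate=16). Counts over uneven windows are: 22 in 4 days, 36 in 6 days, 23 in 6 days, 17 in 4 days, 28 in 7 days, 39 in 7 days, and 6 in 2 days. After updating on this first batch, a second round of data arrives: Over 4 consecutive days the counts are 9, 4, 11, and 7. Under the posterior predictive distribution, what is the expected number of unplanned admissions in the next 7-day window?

29

Total count: 22 + 36 + 23 + 17 + 28 + 39 + 6 = 171.
Total exposure: 4 + 6 + 6 + 4 + 7 + 7 + 2 = 36 days.
After the first batch: Gamma(30 + 171, 16 + 36) = Gamma(201, 52).
Total count: 9 + 4 + 11 + 7 = 31.
Total exposure: 4 days.
After the second batch: Gamma(201 + 31, 52 + 4) = Gamma(232, 56).
Predictive mean over a 7-day window = T·E[λ|data] = 7·232/56 = 29.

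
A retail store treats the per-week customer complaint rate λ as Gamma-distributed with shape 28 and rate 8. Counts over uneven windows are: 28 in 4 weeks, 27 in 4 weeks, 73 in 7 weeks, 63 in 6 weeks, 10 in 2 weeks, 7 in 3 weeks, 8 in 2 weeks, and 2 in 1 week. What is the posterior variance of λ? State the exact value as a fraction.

Total count: 28 + 27 + 73 + 63 + 10 + 7 + 8 + 2 = 218.
Total exposure: 4 + 4 + 7 + 6 + 2 + 3 + 2 + 1 = 29 weeks.
Gamma(α, β) with Poisson data over total exposure Σt gives posterior Gamma(α+Σx, β+Σt) = Gamma(246, 37).
Posterior variance = α'/β'² = 246/1369.

246/1369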